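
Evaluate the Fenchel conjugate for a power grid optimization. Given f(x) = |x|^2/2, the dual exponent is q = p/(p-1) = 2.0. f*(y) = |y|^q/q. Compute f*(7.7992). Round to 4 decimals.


The conjugate exponent q satisfies 1/p + 1/q = 1.
p = 2, so q = 2/(2 - 1) = 2.0
|y|^q = 7.7992^2.0 = 60.8275
f*(7.7992) = 60.8275 / 2.0 = 30.4138


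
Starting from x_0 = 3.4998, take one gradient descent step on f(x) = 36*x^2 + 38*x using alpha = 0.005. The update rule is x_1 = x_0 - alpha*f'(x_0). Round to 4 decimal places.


We compute the gradient at x_0 and apply the update.
f'(x) = 72*x + 38
f'(3.4998) = 72*3.4998 + 38 = 289.9856
x_1 = 3.4998 - 0.005*289.9856 = 2.0499


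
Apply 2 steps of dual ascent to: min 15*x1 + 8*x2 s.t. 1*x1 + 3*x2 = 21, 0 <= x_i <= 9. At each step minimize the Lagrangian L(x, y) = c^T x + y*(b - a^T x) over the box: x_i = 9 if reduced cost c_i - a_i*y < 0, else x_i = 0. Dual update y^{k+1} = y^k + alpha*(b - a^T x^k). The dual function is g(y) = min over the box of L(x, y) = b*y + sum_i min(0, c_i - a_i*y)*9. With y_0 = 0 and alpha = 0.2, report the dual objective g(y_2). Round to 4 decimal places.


Dual ascent for LP: min 15*x1 + 8*x2, 1*x1 + 3*x2 = 21, 0 <= x_i <= 9
Step 1: y^k = 0.0, reduced costs: (15.0, 8.0)
  x^k = (0.0, 0.0), subgradient = b - a^T x = 21.0
  y^{k+1} = 0.0 + 0.2*21.0 = 4.2
Step 2: y^k = 4.2, reduced costs: (10.8, -4.6)
  x^k = (0.0, 9.0), subgradient = b - a^T x = -6.0
  y^{k+1} = 4.2 + 0.2*-6.0 = 3.0
Dual objective at y_2 = 3.0: reduced costs (12.0, -1.0), box minimizer x = (0.0, 9.0)
g(y_2) = b*y + (c1 - a1*y)*x1 + (c2 - a2*y)*x2 = 21*3.0 + 12.0*0.0 + (-1.0)*9.0 = 63.0 + 0.0 - 9.0 = 54.0


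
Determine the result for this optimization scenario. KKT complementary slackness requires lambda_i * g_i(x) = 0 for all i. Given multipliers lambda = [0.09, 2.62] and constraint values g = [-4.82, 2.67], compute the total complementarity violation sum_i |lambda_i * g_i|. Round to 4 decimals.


KKT complementary slackness check:
lambda_1 * g_1 = 0.09 * -4.82 = -0.4338
lambda_2 * g_2 = 2.62 * 2.67 = 6.9954
Total violation = 0.4338 + 6.9954 = 7.4292


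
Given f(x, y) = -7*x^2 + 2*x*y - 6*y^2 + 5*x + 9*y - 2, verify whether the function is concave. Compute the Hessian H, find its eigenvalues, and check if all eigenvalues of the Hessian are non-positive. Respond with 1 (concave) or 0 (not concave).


The Hessian of f(x,y) = -7*x^2 + 2*x*y - 6*y^2 + 5*x + 9*y - 2 is:
H = [[-14, 2], [2, -12]]
Trace = -14 - 12 = -26
Determinant = -14*-12 - (2)^2 = 164
Discriminant = (-26)^2 - 4*164 = 20.0
Eigenvalues: lambda_1 = -15.2361, lambda_2 = -10.7639
The function is concave.

1


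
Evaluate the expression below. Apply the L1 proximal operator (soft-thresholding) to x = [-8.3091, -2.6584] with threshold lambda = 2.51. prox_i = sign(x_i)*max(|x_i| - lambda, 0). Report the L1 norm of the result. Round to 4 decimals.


Soft-thresholding with lambda = 2.51:
prox(-8.3091) = sign(-8.3091)*max(|-8.3091| - 2.51, 0) = -5.7991
prox(-2.6584) = sign(-2.6584)*max(|-2.6584| - 2.51, 0) = -0.1484
prox(x) = [-5.7991, -0.1484]
||prox(x)||_1 = 5.7991 + 0.1484 = 5.9475


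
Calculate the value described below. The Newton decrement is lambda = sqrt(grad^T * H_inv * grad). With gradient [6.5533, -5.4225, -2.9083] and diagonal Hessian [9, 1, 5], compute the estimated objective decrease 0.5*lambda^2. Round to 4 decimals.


Step 1: H is diagonal, so H^(-1) * g = [0.7281, -5.4225, -0.5817].
Step 2: g^T H^(-1) g = sum_i g_i^2 / H_ii
  = (6.5533)^2/9 + (-5.4225)^2/1 + (-2.9083)^2/5
  = 4.7717 + 29.4035 + 1.6916 = 35.8669
Step 3: Objective decrease = 0.5 * g^T H^(-1) g = 17.9334


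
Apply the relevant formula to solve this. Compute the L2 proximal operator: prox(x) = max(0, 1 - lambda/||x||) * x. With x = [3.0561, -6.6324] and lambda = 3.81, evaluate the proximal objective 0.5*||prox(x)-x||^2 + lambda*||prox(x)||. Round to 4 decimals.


Step 1: Compute ||x||.
||x|| = 7.3026
Step 2: Compute scaling factor.
scale = max(0, 1 - 3.81/7.3026) = 0.4783
Step 3: prox(x) = [1.4616, -3.1721]
||prox(x)|| = 3.4926
Step 4: Proximal objective.
0.5*||prox-x||^2 = 7.2581
lambda*||prox|| = 13.3068
Total = 20.565


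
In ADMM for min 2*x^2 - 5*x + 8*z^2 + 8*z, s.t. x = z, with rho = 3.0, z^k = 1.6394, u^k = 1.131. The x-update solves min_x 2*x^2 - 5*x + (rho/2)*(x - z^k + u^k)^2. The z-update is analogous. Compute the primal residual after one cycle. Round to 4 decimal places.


ADMM iteration with rho = 3.0, z^k = 1.6394, u^k = 1.131
Step 1: x-update.
Minimize 2*x^2 - 5*x + (3.0/2)*(x - 1.6394 + 1.131)^2
FOC: (2*2 + 3.0)*x = 5 + 3.0*(1.6394 - 1.131)
x^{k+1} = 0.9322
Step 2: z-update.
Minimize 8*z^2 + 8*z + (3.0/2)*(0.9322 - z + 1.131)^2
FOC: (2*8 + 3.0)*z = -8 + 3.0*(0.9322 + 1.131)
z^{k+1} = -0.0953
Step 3: u-update.
u^{k+1} = 1.131 + 0.9322 + 0.0953 = 2.1585
Step 4: Primal residual = |0.9322 + 0.0953| = 1.0275


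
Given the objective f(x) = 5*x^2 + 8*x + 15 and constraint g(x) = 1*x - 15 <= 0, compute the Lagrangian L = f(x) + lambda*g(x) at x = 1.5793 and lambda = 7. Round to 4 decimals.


Step 1: Evaluate f(x).
f(1.5793) = 5*1.5793^2 + 8*1.5793 + 15 = 40.1053
Step 2: Evaluate g(x).
g(1.5793) = 1*1.5793 - 15 = -13.4207
Step 3: Compute Lagrangian.
L = 40.1053 + 7*-13.4207 = -53.8396


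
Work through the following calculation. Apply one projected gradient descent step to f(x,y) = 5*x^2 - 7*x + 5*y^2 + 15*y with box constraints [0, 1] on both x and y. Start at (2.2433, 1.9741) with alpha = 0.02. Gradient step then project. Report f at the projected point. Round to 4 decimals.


Step 1: Compute gradient at (2.2433, 1.9741).
grad_x = 2*5*2.2433 - 7 = 15.433
grad_y = 2*5*1.9741 + 15 = 34.741
Step 2: Gradient step.
x_raw = 2.2433 - 0.02*15.433 = 1.9346
y_raw = 1.9741 - 0.02*34.741 = 1.2793
Step 3: Project onto [0, 1].
x_proj = clip(1.9346) = 1.0
y_proj = clip(1.2793) = 1.0
Step 4: Evaluate f.
f(1.0, 1.0) = 18.0


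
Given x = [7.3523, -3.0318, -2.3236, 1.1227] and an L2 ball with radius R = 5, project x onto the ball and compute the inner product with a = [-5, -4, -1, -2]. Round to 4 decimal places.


Step 1: Compute ||x|| (intermediates to 6 decimals).
||x|| = sqrt(7.3523^2 + (-3.0318)^2 + (-2.3236)^2 + 1.1227^2) = 8.361082
Step 2: Project.
Since ||x|| > R, scale = R/||x|| = 5/8.361082 = 0.598009, proj(x) = scale * x
proj(x) = [4.396742, -1.813044, -1.389534, 0.671385]
Step 3: Dot product.
a^T * proj(x) = -5*4.396742 - 4*(-1.813044) - 1*(-1.389534) - 2*0.671385 = -14.6848


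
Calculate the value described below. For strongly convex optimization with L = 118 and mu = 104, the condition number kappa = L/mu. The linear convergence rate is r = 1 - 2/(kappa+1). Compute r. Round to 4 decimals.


Step 1: Compute the condition number.
kappa = L/mu = 118/104 = 1.1346
Step 2: Compute the convergence rate.
r = 1 - 2/(kappa + 1) = 1 - 2*mu/(L + mu) = (L - mu)/(L + mu) = 14/222 = 0.0631


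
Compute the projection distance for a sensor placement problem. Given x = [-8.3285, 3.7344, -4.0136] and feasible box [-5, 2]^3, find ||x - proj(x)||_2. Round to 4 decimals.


Project each component onto [-5, 2].
clip(-8.3285) = -5.0, clip(3.7344) = 2.0, clip(-4.0136) = -4.0136
Projection = [-5.0, 2.0, -4.0136]
Squared diffs: [11.0789, 3.0081, 0.0]
Distance = sqrt(14.087) = 3.7533


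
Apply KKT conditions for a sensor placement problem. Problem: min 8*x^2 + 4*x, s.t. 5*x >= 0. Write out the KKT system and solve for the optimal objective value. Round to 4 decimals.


Step 1: Try lambda = 0 (constraint inactive).
x_unc = -4/(2*8) = -0.25
Check: 5*-0.25 = -1.25 < 0 -- violated!
Step 2: Constraint must be active: 5*x = 0
x* = 0/5 = 0.0
lambda = (2*8*0.0 + 4)/5 = 0.8
Step 3: Compute optimal value.
f(x*) = 8*0.0^2 + 4*0.0 = 0.0


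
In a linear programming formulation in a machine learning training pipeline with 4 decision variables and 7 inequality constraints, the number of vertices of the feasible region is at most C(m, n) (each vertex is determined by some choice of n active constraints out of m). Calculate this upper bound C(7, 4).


Each vertex corresponds to some choice of n active constraints out of m, so the number of vertices is at most C(m, n) = m! / (n!(m-n)!).
m = 7, n = 4
Numerator: 7 * 6 * 5 * 4
Denominator: 4! = 24
C(7, 4) = 35


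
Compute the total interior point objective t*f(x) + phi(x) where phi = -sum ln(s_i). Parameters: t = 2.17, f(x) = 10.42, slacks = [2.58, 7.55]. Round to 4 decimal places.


Step 1: Compute log-barrier.
ln values: [0.9478, 2.0215]
phi = -(0.9478 + 2.0215) = -2.9693
Step 2: Compute augmented objective.
t*f(x) = 2.17*10.42 = 22.6114
Total = 22.6114 - 2.9693 = 19.6421


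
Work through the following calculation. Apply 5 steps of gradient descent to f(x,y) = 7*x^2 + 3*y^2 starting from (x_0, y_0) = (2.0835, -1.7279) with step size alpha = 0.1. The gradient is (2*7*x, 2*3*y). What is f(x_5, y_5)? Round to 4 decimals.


Gradient descent on f(x,y) = 7*x^2 + 3*y^2.
Starting point: (2.0835, -1.7279), alpha = 0.1
Step 1: grad_x = 2*7*2.0835 = 29.169, grad_y = 2*3*-1.7279 = -10.3674
  x_1 = 2.0835 - 0.1*29.169 = -0.8334
  y_1 = -1.7279 - 0.1*-10.3674 = -0.6912
Step 2: grad_x = 2*7*-0.8334 = -11.6676, grad_y = 2*3*-0.6912 = -4.147
  x_2 = -0.8334 - 0.1*-11.6676 = 0.3334
  y_2 = -0.6912 - 0.1*-4.147 = -0.2765
Step 3: grad_x = 2*7*0.3334 = 4.667, grad_y = 2*3*-0.2765 = -1.6588
  x_3 = 0.3334 - 0.1*4.667 = -0.1333
  y_3 = -0.2765 - 0.1*-1.6588 = -0.1106
Step 4: grad_x = 2*7*-0.1333 = -1.8668, grad_y = 2*3*-0.1106 = -0.6635
  x_4 = -0.1333 - 0.1*-1.8668 = 0.0533
  y_4 = -0.1106 - 0.1*-0.6635 = -0.0442
Step 5: grad_x = 2*7*0.0533 = 0.7467, grad_y = 2*3*-0.0442 = -0.2654
  x_5 = 0.0533 - 0.1*0.7467 = -0.0213
  y_5 = -0.0442 - 0.1*-0.2654 = -0.0177
f(-0.0213, -0.0177) = 7*(-0.0213)^2 + 3*(-0.0177)^2 = 0.0041


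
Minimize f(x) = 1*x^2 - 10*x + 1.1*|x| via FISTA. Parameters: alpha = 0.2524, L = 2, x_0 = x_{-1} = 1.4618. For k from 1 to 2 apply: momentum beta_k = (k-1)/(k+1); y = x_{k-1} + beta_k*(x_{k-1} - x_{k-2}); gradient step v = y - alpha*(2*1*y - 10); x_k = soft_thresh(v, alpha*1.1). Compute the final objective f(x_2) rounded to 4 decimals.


FISTA on f(x) = 1*x^2 - 10*x + 1.1*|x|
L = 2, alpha = 0.2524
Iteration 1: beta = 0.0, y = 1.4618 + 0.0*(1.4618 - 1.4618) = 1.4618
  grad(y) = -7.0764, v = y - alpha*grad = 3.2479
  prox(v) = soft_thresh(3.2479, 0.2776) = 2.9702
Iteration 2: beta = 0.3333, y = 2.9702 + 0.3333*(2.9702 - 1.4618) = 3.4731
  grad(y) = -3.0539, v = y - alpha*grad = 4.2439
  prox(v) = soft_thresh(4.2439, 0.2776) = 3.9662
f(x_2) = 1*3.9662^2 - 10*3.9662 + 1.1*|3.9662| = -19.5685


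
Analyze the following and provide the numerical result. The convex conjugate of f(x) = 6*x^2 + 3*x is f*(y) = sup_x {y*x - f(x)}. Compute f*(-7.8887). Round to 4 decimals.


f*(y) = sup_x {y*x - a*x^2 - b*x} = sup_x {(y-b)*x - a*x^2}
FOC: (y - b) - 2a*x = 0 => x* = (y - b)/(2a)
x* = (-7.8887 - 3)/(2*6) = -0.9074
f*(-7.8887) = (y-b)^2/(4a) = (-7.8887 - 3)^2/(4*6)
= 118.5638/24 = 4.9402


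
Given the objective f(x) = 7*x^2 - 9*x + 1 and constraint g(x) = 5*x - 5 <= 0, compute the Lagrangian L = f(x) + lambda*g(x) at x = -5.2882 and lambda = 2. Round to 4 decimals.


Step 1: Evaluate f(x).
f(-5.2882) = 7*(-5.2882)^2 - 9*(-5.2882) + 1 = 244.3492
Step 2: Evaluate g(x).
g(-5.2882) = 5*-5.2882 - 5 = -31.441
Step 3: Compute Lagrangian.
L = 244.3492 + 2*-31.441 = 181.4672


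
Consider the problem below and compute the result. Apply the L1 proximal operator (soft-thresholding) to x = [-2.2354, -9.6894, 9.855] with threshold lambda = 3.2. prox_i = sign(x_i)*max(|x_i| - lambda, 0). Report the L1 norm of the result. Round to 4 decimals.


Soft-thresholding with lambda = 3.2:
prox(-2.2354) = sign(-2.2354)*max(|-2.2354| - 3.2, 0) = 0.0
prox(-9.6894) = sign(-9.6894)*max(|-9.6894| - 3.2, 0) = -6.4894
prox(9.855) = sign(9.855)*max(|9.855| - 3.2, 0) = 6.655
prox(x) = [0.0, -6.4894, 6.655]
||prox(x)||_1 = 0.0 + 6.4894 + 6.655 = 13.1444


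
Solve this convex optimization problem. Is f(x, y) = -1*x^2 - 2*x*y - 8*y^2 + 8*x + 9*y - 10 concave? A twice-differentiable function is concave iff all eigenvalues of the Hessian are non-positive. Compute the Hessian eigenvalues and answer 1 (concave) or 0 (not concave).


The Hessian of f(x,y) = -1*x^2 - 2*x*y - 8*y^2 + 8*x + 9*y - 10 is:
H = [[-2, -2], [-2, -16]]
Trace = -2 - 16 = -18
Determinant = -2*-16 - (-2)^2 = 28
Discriminant = (-18)^2 - 4*28 = 212.0
Eigenvalues: lambda_1 = -16.2801, lambda_2 = -1.7199
The function is concave.

1


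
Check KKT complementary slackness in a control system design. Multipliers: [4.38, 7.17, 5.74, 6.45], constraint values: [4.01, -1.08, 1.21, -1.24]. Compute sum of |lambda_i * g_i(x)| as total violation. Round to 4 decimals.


KKT complementary slackness check:
lambda_1 * g_1 = 4.38 * 4.01 = 17.5638
lambda_2 * g_2 = 7.17 * -1.08 = -7.7436
lambda_3 * g_3 = 5.74 * 1.21 = 6.9454
lambda_4 * g_4 = 6.45 * -1.24 = -7.998
Total violation = 17.5638 + 7.7436 + 6.9454 + 7.998 = 40.2508


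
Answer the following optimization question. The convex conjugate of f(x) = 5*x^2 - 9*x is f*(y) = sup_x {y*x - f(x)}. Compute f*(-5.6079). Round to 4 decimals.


f*(y) = sup_x {y*x - a*x^2 - b*x} = sup_x {(y-b)*x - a*x^2}
FOC: (y - b) - 2a*x = 0 => x* = (y - b)/(2a)
x* = (-5.6079 + 9)/(2*5) = 0.3392
f*(-5.6079) = (y-b)^2/(4a) = (-5.6079 + 9)^2/(4*5)
= 11.5063/20 = 0.5753


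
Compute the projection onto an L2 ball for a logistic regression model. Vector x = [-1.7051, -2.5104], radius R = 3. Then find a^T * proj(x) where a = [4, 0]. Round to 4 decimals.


Step 1: Compute ||x|| (intermediates to 6 decimals).
||x|| = sqrt((-1.7051)^2 + (-2.5104)^2) = 3.034712
Step 2: Project.
Since ||x|| > R, scale = R/||x|| = 3/3.034712 = 0.988562, proj(x) = scale * x
proj(x) = [-1.685597, -2.481686]
Step 3: Dot product.
a^T * proj(x) = 4*(-1.685597) + 0*(-2.481686) = -6.7424


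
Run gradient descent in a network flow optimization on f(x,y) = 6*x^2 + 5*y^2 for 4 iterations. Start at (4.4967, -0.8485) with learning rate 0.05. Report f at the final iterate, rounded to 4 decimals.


Gradient descent on f(x,y) = 6*x^2 + 5*y^2.
Starting point: (4.4967, -0.8485), alpha = 0.05
Step 1: grad_x = 2*6*4.4967 = 53.9604, grad_y = 2*5*-0.8485 = -8.485
  x_1 = 4.4967 - 0.05*53.9604 = 1.7987
  y_1 = -0.8485 - 0.05*-8.485 = -0.4243
Step 2: grad_x = 2*6*1.7987 = 21.5842, grad_y = 2*5*-0.4243 = -4.2425
  x_2 = 1.7987 - 0.05*21.5842 = 0.7195
  y_2 = -0.4243 - 0.05*-4.2425 = -0.2121
Step 3: grad_x = 2*6*0.7195 = 8.6337, grad_y = 2*5*-0.2121 = -2.1213
  x_3 = 0.7195 - 0.05*8.6337 = 0.2878
  y_3 = -0.2121 - 0.05*-2.1213 = -0.1061
Step 4: grad_x = 2*6*0.2878 = 3.4535, grad_y = 2*5*-0.1061 = -1.0606
  x_4 = 0.2878 - 0.05*3.4535 = 0.1151
  y_4 = -0.1061 - 0.05*-1.0606 = -0.053
f(0.1151, -0.053) = 6*0.1151^2 + 5*(-0.053)^2 = 0.0936


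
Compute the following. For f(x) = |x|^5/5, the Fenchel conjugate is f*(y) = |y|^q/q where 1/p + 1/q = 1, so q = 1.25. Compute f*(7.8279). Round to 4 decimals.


The conjugate exponent q satisfies 1/p + 1/q = 1.
p = 5, so q = 5/(5 - 1) = 1.25
|y|^q = 7.8279^1.25 = 13.0935
f*(7.8279) = 13.0935 / 1.25 = 10.4748


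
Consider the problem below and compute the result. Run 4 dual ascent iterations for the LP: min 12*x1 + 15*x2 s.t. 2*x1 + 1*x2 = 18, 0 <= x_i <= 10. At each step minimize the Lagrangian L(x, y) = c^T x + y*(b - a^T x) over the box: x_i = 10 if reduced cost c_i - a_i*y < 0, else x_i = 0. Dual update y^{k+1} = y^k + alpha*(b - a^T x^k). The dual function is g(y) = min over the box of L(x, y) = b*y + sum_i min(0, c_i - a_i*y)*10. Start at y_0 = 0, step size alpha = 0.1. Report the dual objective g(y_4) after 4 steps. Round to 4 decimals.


Dual ascent for LP: min 12*x1 + 15*x2, 2*x1 + 1*x2 = 18, 0 <= x_i <= 10
Step 1: y^k = 0.0, reduced costs: (12.0, 15.0)
  x^k = (0.0, 0.0), subgradient = b - a^T x = 18.0
  y^{k+1} = 0.0 + 0.1*18.0 = 1.8
Step 2: y^k = 1.8, reduced costs: (8.4, 13.2)
  x^k = (0.0, 0.0), subgradient = b - a^T x = 18.0
  y^{k+1} = 1.8 + 0.1*18.0 = 3.6
Step 3: y^k = 3.6, reduced costs: (4.8, 11.4)
  x^k = (0.0, 0.0), subgradient = b - a^T x = 18.0
  y^{k+1} = 3.6 + 0.1*18.0 = 5.4
Step 4: y^k = 5.4, reduced costs: (1.2, 9.6)
  x^k = (0.0, 0.0), subgradient = b - a^T x = 18.0
  y^{k+1} = 5.4 + 0.1*18.0 = 7.2
Dual objective at y_4 = 7.2: reduced costs (-2.4, 7.8), box minimizer x = (10.0, 0.0)
g(y_4) = b*y + (c1 - a1*y)*x1 + (c2 - a2*y)*x2 = 18*7.2 + (-2.4)*10.0 + 7.8*0.0 = 129.6 - 24.0 + 0.0 = 105.6


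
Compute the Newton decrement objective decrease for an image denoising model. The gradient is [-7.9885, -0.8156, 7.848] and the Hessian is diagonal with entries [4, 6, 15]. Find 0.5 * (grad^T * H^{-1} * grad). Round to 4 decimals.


Step 1: H is diagonal, so H^(-1) * g = [-1.9971, -0.1359, 0.5232].
Step 2: g^T H^(-1) g = sum_i g_i^2 / H_ii
  = (-7.9885)^2/4 + (-0.8156)^2/6 + (7.848)^2/15
  = 15.954 + 0.1109 + 4.1061 = 20.171
Step 3: Objective decrease = 0.5 * g^T H^(-1) g = 10.0855


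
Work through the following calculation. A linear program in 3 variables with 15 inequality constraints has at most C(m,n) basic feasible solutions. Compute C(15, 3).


Each vertex corresponds to some choice of n active constraints out of m, so the number of vertices is at most C(m, n) = m! / (n!(m-n)!).
m = 15, n = 3
Numerator: 15 * 14 * 13
Denominator: 3! = 6
C(15, 3) = 455


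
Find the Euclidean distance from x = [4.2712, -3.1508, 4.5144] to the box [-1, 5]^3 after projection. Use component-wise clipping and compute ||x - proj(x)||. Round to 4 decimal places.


Project each component onto [-1, 5].
clip(4.2712) = 4.2712, clip(-3.1508) = -1.0, clip(4.5144) = 4.5144
Projection = [4.2712, -1.0, 4.5144]
Squared diffs: [0.0, 4.6259, 0.0]
Distance = sqrt(4.6259) = 2.1508


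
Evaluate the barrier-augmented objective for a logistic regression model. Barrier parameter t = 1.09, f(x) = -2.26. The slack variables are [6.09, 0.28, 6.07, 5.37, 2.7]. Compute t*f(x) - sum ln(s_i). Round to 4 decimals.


Step 1: Compute log-barrier.
ln values: [1.8066, -1.273, 1.8034, 1.6808, 0.9933]
phi = -(1.8066 - 1.273 + 1.8034 + 1.6808 + 0.9933) = -5.0111
Step 2: Compute augmented objective.
t*f(x) = 1.09*-2.26 = -2.4634
Total = -2.4634 - 5.0111 = -7.4745


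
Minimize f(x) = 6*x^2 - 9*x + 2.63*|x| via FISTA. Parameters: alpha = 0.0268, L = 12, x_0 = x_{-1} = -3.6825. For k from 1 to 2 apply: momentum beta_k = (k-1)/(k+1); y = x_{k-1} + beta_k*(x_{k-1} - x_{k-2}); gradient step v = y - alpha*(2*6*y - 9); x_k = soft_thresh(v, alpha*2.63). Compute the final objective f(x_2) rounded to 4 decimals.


FISTA on f(x) = 6*x^2 - 9*x + 2.63*|x|
L = 12, alpha = 0.0268
Iteration 1: beta = 0.0, y = -3.6825 + 0.0*(-3.6825 + 3.6825) = -3.6825
  grad(y) = -53.19, v = y - alpha*grad = -2.257
  prox(v) = soft_thresh(-2.257, 0.0705) = -2.1865
Iteration 2: beta = 0.3333, y = -2.1865 + 0.3333*(-2.1865 + 3.6825) = -1.6879
  grad(y) = -29.2544, v = y - alpha*grad = -0.9038
  prox(v) = soft_thresh(-0.9038, 0.0705) = -0.8334
f(x_2) = 6*(-0.8334)^2 - 9*(-0.8334) + 2.63*|-0.8334| = 13.859


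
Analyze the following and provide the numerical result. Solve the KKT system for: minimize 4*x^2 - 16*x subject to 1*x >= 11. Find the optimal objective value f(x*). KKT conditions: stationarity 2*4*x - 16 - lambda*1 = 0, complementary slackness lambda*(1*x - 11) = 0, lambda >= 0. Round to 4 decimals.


Step 1: Try lambda = 0 (constraint inactive).
x_unc = 16/(2*4) = 2.0
Check: 1*2.0 = 2.0 < 11 -- violated!
Step 2: Constraint must be active: 1*x = 11
x* = 11/1 = 11.0
lambda = (2*4*11.0 - 16)/1 = 72.0
Step 3: Compute optimal value.
f(x*) = 4*11.0^2 - 16*11.0 = 308.0


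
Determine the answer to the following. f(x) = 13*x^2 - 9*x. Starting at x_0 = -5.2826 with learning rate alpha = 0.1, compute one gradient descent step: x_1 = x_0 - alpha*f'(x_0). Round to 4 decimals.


We compute the gradient at x_0 and apply the update.
f'(x) = 26*x - 9
f'(-5.2826) = 26*-5.2826 - 9 = -146.3476
x_1 = -5.2826 - 0.1*-146.3476 = 9.3522


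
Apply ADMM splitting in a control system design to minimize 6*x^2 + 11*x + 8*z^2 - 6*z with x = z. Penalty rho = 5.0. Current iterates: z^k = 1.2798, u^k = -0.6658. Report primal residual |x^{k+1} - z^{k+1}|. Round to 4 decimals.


ADMM iteration with rho = 5.0, z^k = 1.2798, u^k = -0.6658
Step 1: x-update.
Minimize 6*x^2 + 11*x + (5.0/2)*(x - 1.2798 - 0.6658)^2
FOC: (2*6 + 5.0)*x = -11 + 5.0*(1.2798 + 0.6658)
x^{k+1} = -0.0748
Step 2: z-update.
Minimize 8*z^2 - 6*z + (5.0/2)*(-0.0748 - z - 0.6658)^2
FOC: (2*8 + 5.0)*z = 6 + 5.0*(-0.0748 - 0.6658)
z^{k+1} = 0.1094
Step 3: u-update.
u^{k+1} = -0.6658 - 0.0748 - 0.1094 = -0.85
Step 4: Primal residual = |-0.0748 - 0.1094| = 0.1842


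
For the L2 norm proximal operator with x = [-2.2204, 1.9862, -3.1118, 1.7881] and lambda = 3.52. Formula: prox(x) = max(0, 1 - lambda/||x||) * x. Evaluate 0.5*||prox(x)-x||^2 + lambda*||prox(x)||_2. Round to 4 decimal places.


Step 1: Compute ||x||.
||x|| = 4.6643
Step 2: Compute scaling factor.
scale = max(0, 1 - 3.52/4.6643) = 0.2453
Step 3: prox(x) = [-0.5447, 0.4873, -0.7634, 0.4387]
||prox(x)|| = 1.1443
Step 4: Proximal objective.
0.5*||prox-x||^2 = 6.1952
lambda*||prox|| = 4.0279
Total = 10.2232


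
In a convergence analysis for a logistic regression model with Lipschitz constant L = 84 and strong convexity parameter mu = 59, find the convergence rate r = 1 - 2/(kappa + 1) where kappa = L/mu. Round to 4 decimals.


Step 1: Compute the condition number.
kappa = L/mu = 84/59 = 1.4237
Step 2: Compute the convergence rate.
r = 1 - 2/(kappa + 1) = 1 - 2*mu/(L + mu) = (L - mu)/(L + mu) = 25/143 = 0.1748


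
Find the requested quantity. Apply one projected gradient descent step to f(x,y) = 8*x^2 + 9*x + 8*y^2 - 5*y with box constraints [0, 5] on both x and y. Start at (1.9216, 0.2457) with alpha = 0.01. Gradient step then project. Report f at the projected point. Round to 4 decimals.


Step 1: Compute gradient at (1.9216, 0.2457).
grad_x = 2*8*1.9216 + 9 = 39.7456
grad_y = 2*8*0.2457 - 5 = -1.0688
Step 2: Gradient step.
x_raw = 1.9216 - 0.01*39.7456 = 1.5241
y_raw = 0.2457 - 0.01*-1.0688 = 0.2564
Step 3: Project onto [0, 5].
x_proj = clip(1.5241) = 1.5241
y_proj = clip(0.2564) = 0.2564
Step 4: Evaluate f.
f(1.5241, 0.2564) = 31.5454


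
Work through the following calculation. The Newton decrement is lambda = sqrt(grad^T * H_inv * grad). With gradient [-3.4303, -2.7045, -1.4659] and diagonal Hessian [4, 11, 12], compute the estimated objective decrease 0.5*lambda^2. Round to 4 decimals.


Step 1: H is diagonal, so H^(-1) * g = [-0.8576, -0.2459, -0.1222].
Step 2: g^T H^(-1) g = sum_i g_i^2 / H_ii
  = (-3.4303)^2/4 + (-2.7045)^2/11 + (-1.4659)^2/12
  = 2.9417 + 0.6649 + 0.1791 = 3.7857
Step 3: Objective decrease = 0.5 * g^T H^(-1) g = 1.8929


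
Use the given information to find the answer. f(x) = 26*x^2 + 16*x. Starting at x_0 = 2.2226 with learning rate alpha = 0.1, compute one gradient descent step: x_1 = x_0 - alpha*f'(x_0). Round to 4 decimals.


We compute the gradient at x_0 and apply the update.
f'(x) = 52*x + 16
f'(2.2226) = 52*2.2226 + 16 = 131.5752
x_1 = 2.2226 - 0.1*131.5752 = -10.9349


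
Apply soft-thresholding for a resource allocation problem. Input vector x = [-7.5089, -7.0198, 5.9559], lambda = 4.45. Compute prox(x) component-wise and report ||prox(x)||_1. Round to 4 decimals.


Soft-thresholding with lambda = 4.45:
prox(-7.5089) = sign(-7.5089)*max(|-7.5089| - 4.45, 0) = -3.0589
prox(-7.0198) = sign(-7.0198)*max(|-7.0198| - 4.45, 0) = -2.5698
prox(5.9559) = sign(5.9559)*max(|5.9559| - 4.45, 0) = 1.5059
prox(x) = [-3.0589, -2.5698, 1.5059]
||prox(x)||_1 = 3.0589 + 2.5698 + 1.5059 = 7.1346


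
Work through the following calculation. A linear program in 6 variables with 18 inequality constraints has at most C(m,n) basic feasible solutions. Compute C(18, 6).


Each vertex corresponds to some choice of n active constraints out of m, so the number of vertices is at most C(m, n) = m! / (n!(m-n)!).
m = 18, n = 6
Numerator: 18 * 17 * 16 * 15 * 14 * 13
Denominator: 6! = 720
C(18, 6) = 18564


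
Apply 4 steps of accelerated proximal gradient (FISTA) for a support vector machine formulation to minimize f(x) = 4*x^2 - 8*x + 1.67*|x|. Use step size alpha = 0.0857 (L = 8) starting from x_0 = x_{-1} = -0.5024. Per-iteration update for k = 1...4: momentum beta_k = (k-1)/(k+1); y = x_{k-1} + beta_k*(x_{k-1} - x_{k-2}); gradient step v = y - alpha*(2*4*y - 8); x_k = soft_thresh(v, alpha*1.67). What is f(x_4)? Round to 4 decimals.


FISTA on f(x) = 4*x^2 - 8*x + 1.67*|x|
L = 8, alpha = 0.0857
Iteration 1: beta = 0.0, y = -0.5024 + 0.0*(-0.5024 + 0.5024) = -0.5024
  grad(y) = -12.0192, v = y - alpha*grad = 0.5276
  prox(v) = soft_thresh(0.5276, 0.1431) = 0.3845
Iteration 2: beta = 0.3333, y = 0.3845 + 0.3333*(0.3845 + 0.5024) = 0.6802
  grad(y) = -2.5587, v = y - alpha*grad = 0.8994
  prox(v) = soft_thresh(0.8994, 0.1431) = 0.7563
Iteration 3: beta = 0.5, y = 0.7563 + 0.5*(0.7563 - 0.3845) = 0.9422
  grad(y) = -0.4622, v = y - alpha*grad = 0.9818
  prox(v) = soft_thresh(0.9818, 0.1431) = 0.8387
Iteration 4: beta = 0.6, y = 0.8387 + 0.6*(0.8387 - 0.7563) = 0.8882
  grad(y) = -0.8948, v = y - alpha*grad = 0.9648
  prox(v) = soft_thresh(0.9648, 0.1431) = 0.8217
f(x_4) = 4*0.8217^2 - 8*0.8217 + 1.67*|0.8217| = -2.5006


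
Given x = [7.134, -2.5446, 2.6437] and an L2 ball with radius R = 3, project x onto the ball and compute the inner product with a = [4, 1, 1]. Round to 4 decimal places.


Step 1: Compute ||x|| (intermediates to 6 decimals).
||x|| = sqrt(7.134^2 + (-2.5446)^2 + 2.6437^2) = 8.02235
Step 2: Project.
Since ||x|| > R, scale = R/||x|| = 3/8.02235 = 0.373955, proj(x) = scale * x
proj(x) = [2.667795, -0.951566, 0.988625]
Step 3: Dot product.
a^T * proj(x) = 4*2.667795 + 1*(-0.951566) + 1*0.988625 = 10.7082


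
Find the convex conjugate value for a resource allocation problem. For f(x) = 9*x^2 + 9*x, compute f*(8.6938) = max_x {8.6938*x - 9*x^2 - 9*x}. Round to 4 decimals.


f*(y) = sup_x {y*x - a*x^2 - b*x} = sup_x {(y-b)*x - a*x^2}
FOC: (y - b) - 2a*x = 0 => x* = (y - b)/(2a)
x* = (8.6938 - 9)/(2*9) = -0.017
f*(8.6938) = (y-b)^2/(4a) = (8.6938 - 9)^2/(4*9)
= 0.0938/36 = 0.0026


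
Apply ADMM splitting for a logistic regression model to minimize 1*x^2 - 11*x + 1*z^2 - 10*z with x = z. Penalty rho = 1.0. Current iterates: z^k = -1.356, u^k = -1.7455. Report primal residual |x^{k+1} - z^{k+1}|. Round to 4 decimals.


ADMM iteration with rho = 1.0, z^k = -1.356, u^k = -1.7455
Step 1: x-update.
Minimize 1*x^2 - 11*x + (1.0/2)*(x + 1.356 - 1.7455)^2
FOC: (2*1 + 1.0)*x = 11 + 1.0*(-1.356 + 1.7455)
x^{k+1} = 3.7965
Step 2: z-update.
Minimize 1*z^2 - 10*z + (1.0/2)*(3.7965 - z - 1.7455)^2
FOC: (2*1 + 1.0)*z = 10 + 1.0*(3.7965 - 1.7455)
z^{k+1} = 4.017
Step 3: u-update.
u^{k+1} = -1.7455 + 3.7965 - 4.017 = -1.966
Step 4: Primal residual = |3.7965 - 4.017| = 0.2205


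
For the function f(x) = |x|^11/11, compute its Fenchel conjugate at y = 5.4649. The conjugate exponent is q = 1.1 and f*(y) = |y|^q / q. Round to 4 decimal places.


The conjugate exponent q satisfies 1/p + 1/q = 1.
p = 11, so q = 11/(11 - 1) = 1.1
|y|^q = 5.4649^1.1 = 6.4765
f*(5.4649) = 6.4765 / 1.1 = 5.8877


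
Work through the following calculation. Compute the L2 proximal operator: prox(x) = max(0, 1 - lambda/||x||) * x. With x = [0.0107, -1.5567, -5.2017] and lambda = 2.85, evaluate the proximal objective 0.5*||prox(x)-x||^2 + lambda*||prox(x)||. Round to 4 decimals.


Step 1: Compute ||x||.
||x|| = 5.4297
Step 2: Compute scaling factor.
scale = max(0, 1 - 2.85/5.4297) = 0.4751
Step 3: prox(x) = [0.0051, -0.7396, -2.4714]
||prox(x)|| = 2.5797
Step 4: Proximal objective.
0.5*||prox-x||^2 = 4.0613
lambda*||prox|| = 7.3521
Total = 11.4133


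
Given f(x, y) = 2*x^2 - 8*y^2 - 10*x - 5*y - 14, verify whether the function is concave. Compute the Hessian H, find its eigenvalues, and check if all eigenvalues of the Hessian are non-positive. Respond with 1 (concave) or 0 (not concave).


The Hessian of f(x,y) = 2*x^2 - 8*y^2 - 10*x - 5*y - 14 is:
H = [[4, 0], [0, -16]]
Trace = 4 - 16 = -12
Determinant = 4*-16 - (0)^2 = -64
Discriminant = (-12)^2 - 4*-64 = 400.0
Eigenvalues: lambda_1 = -16.0, lambda_2 = 4.0
The function is not concave.

0


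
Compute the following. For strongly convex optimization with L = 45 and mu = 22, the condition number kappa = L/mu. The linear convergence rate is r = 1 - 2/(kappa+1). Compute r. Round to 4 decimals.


Step 1: Compute the condition number.
kappa = L/mu = 45/22 = 2.0455
Step 2: Compute the convergence rate.
r = 1 - 2/(kappa + 1) = 1 - 2*mu/(L + mu) = (L - mu)/(L + mu) = 23/67 = 0.3433


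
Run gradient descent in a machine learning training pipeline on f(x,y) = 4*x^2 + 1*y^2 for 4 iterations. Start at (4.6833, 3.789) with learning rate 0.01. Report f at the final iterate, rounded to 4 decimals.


Gradient descent on f(x,y) = 4*x^2 + 1*y^2.
Starting point: (4.6833, 3.789), alpha = 0.01
Step 1: grad_x = 2*4*4.6833 = 37.4664, grad_y = 2*1*3.789 = 7.578
  x_1 = 4.6833 - 0.01*37.4664 = 4.3086
  y_1 = 3.789 - 0.01*7.578 = 3.7132
Step 2: grad_x = 2*4*4.3086 = 34.4691, grad_y = 2*1*3.7132 = 7.4264
  x_2 = 4.3086 - 0.01*34.4691 = 3.9639
  y_2 = 3.7132 - 0.01*7.4264 = 3.639
Step 3: grad_x = 2*4*3.9639 = 31.7116, grad_y = 2*1*3.639 = 7.2779
  x_3 = 3.9639 - 0.01*31.7116 = 3.6468
  y_3 = 3.639 - 0.01*7.2779 = 3.5662
Step 4: grad_x = 2*4*3.6468 = 29.1746, grad_y = 2*1*3.5662 = 7.1324
  x_4 = 3.6468 - 0.01*29.1746 = 3.3551
  y_4 = 3.5662 - 0.01*7.1324 = 3.4949
f(3.3551, 3.4949) = 4*3.3551^2 + 1*3.4949^2 = 57.2403


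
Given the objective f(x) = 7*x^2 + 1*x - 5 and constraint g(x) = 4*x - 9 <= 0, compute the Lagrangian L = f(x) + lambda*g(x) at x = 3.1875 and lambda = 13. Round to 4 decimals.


Step 1: Evaluate f(x).
f(3.1875) = 7*3.1875^2 + 1*3.1875 - 5 = 69.3086
Step 2: Evaluate g(x).
g(3.1875) = 4*3.1875 - 9 = 3.75
Step 3: Compute Lagrangian.
L = 69.3086 + 13*3.75 = 118.0586


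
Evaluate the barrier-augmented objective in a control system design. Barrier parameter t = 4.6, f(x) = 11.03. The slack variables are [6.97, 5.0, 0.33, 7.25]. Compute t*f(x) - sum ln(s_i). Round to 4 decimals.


Step 1: Compute log-barrier.
ln values: [1.9416, 1.6094, -1.1087, 1.981]
phi = -(1.9416 + 1.6094 - 1.1087 + 1.981) = -4.4234
Step 2: Compute augmented objective.
t*f(x) = 4.6*11.03 = 50.738
Total = 50.738 - 4.4234 = 46.3146


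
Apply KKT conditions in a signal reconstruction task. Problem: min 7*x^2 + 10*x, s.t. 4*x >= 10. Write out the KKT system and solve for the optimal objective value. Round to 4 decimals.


Step 1: Try lambda = 0 (constraint inactive).
x_unc = -10/(2*7) = -0.7143
Check: 4*-0.7143 = -2.8572 < 10 -- violated!
Step 2: Constraint must be active: 4*x = 10
x* = 10/4 = 2.5
lambda = (2*7*2.5 + 10)/4 = 11.25
Step 3: Compute optimal value.
f(x*) = 7*2.5^2 + 10*2.5 = 68.75


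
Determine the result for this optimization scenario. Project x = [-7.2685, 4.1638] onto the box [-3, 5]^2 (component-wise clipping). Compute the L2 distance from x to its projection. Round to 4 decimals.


Project each component onto [-3, 5].
clip(-7.2685) = -3.0, clip(4.1638) = 4.1638
Projection = [-3.0, 4.1638]
Squared diffs: [18.2201, 0.0]
Distance = sqrt(18.2201) = 4.2685


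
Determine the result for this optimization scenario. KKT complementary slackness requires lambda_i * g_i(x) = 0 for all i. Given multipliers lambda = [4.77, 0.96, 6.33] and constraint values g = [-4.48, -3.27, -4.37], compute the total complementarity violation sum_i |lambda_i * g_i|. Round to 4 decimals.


KKT complementary slackness check:
lambda_1 * g_1 = 4.77 * -4.48 = -21.3696
lambda_2 * g_2 = 0.96 * -3.27 = -3.1392
lambda_3 * g_3 = 6.33 * -4.37 = -27.6621
Total violation = 21.3696 + 3.1392 + 27.6621 = 52.1709


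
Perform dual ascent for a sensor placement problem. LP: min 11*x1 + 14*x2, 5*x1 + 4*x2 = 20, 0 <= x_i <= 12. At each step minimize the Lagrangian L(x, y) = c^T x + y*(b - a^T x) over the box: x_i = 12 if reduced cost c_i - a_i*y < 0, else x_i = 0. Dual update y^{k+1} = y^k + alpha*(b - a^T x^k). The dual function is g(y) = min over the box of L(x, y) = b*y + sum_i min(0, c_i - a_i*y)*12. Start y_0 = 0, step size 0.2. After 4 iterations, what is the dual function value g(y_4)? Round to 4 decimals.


Dual ascent for LP: min 11*x1 + 14*x2, 5*x1 + 4*x2 = 20, 0 <= x_i <= 12
Step 1: y^k = 0.0, reduced costs: (11.0, 14.0)
  x^k = (0.0, 0.0), subgradient = b - a^T x = 20.0
  y^{k+1} = 0.0 + 0.2*20.0 = 4.0
Step 2: y^k = 4.0, reduced costs: (-9.0, -2.0)
  x^k = (12.0, 12.0), subgradient = b - a^T x = -88.0
  y^{k+1} = 4.0 + 0.2*-88.0 = -13.6
Step 3: y^k = -13.6, reduced costs: (79.0, 68.4)
  x^k = (0.0, 0.0), subgradient = b - a^T x = 20.0
  y^{k+1} = -13.6 + 0.2*20.0 = -9.6
Step 4: y^k = -9.6, reduced costs: (59.0, 52.4)
  x^k = (0.0, 0.0), subgradient = b - a^T x = 20.0
  y^{k+1} = -9.6 + 0.2*20.0 = -5.6
Dual objective at y_4 = -5.6: reduced costs (39.0, 36.4), box minimizer x = (0.0, 0.0)
g(y_4) = b*y + (c1 - a1*y)*x1 + (c2 - a2*y)*x2 = 20*(-5.6) + 39.0*0.0 + 36.4*0.0 = -112.0 + 0.0 + 0.0 = -112.0


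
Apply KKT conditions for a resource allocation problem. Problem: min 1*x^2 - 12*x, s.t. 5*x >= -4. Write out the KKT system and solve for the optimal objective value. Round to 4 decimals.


Step 1: Try lambda = 0 (constraint inactive).
Stationarity: 2*1*x - 12 = 0
x* = 12/(2*1) = 6.0
Check constraint: 5*6.0 = 30.0 >= -4 -- satisfied.
Step 2: Compute optimal value.
f(x*) = 1*6.0^2 - 12*6.0 = -36.0


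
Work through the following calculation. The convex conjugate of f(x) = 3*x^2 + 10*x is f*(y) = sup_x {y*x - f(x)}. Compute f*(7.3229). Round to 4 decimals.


f*(y) = sup_x {y*x - a*x^2 - b*x} = sup_x {(y-b)*x - a*x^2}
FOC: (y - b) - 2a*x = 0 => x* = (y - b)/(2a)
x* = (7.3229 - 10)/(2*3) = -0.4462
f*(7.3229) = (y-b)^2/(4a) = (7.3229 - 10)^2/(4*3)
= 7.1669/12 = 0.5972


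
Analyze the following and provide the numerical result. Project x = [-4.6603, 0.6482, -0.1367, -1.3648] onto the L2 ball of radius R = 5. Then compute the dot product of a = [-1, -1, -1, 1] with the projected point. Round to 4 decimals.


Step 1: Compute ||x|| (intermediates to 6 decimals).
||x|| = sqrt((-4.6603)^2 + 0.6482^2 + (-0.1367)^2 + (-1.3648)^2) = 4.901013
Step 2: Project.
Since ||x|| <= R, proj = x (no scaling needed).
proj(x) = [-4.6603, 0.6482, -0.1367, -1.3648]
Step 3: Dot product.
a^T * proj(x) = -1*(-4.6603) - 1*0.6482 - 1*(-0.1367) + 1*(-1.3648) = 2.784


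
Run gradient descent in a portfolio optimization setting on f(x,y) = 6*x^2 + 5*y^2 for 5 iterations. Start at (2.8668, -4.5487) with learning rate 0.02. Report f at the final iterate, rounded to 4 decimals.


Gradient descent on f(x,y) = 6*x^2 + 5*y^2.
Starting point: (2.8668, -4.5487), alpha = 0.02
Step 1: grad_x = 2*6*2.8668 = 34.4016, grad_y = 2*5*-4.5487 = -45.487
  x_1 = 2.8668 - 0.02*34.4016 = 2.1788
  y_1 = -4.5487 - 0.02*-45.487 = -3.639
Step 2: grad_x = 2*6*2.1788 = 26.1452, grad_y = 2*5*-3.639 = -36.3896
  x_2 = 2.1788 - 0.02*26.1452 = 1.6559
  y_2 = -3.639 - 0.02*-36.3896 = -2.9112
Step 3: grad_x = 2*6*1.6559 = 19.8704, grad_y = 2*5*-2.9112 = -29.1117
  x_3 = 1.6559 - 0.02*19.8704 = 1.2585
  y_3 = -2.9112 - 0.02*-29.1117 = -2.3289
Step 4: grad_x = 2*6*1.2585 = 15.1015, grad_y = 2*5*-2.3289 = -23.2893
  x_4 = 1.2585 - 0.02*15.1015 = 0.9564
  y_4 = -2.3289 - 0.02*-23.2893 = -1.8631
Step 5: grad_x = 2*6*0.9564 = 11.4771, grad_y = 2*5*-1.8631 = -18.6315
  x_5 = 0.9564 - 0.02*11.4771 = 0.7269
  y_5 = -1.8631 - 0.02*-18.6315 = -1.4905
f(0.7269, -1.4905) = 6*0.7269^2 + 5*(-1.4905)^2 = 14.2784


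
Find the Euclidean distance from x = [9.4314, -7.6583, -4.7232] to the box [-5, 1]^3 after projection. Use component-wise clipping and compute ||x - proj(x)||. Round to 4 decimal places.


Project each component onto [-5, 1].
clip(9.4314) = 1.0, clip(-7.6583) = -5.0, clip(-4.7232) = -4.7232
Projection = [1.0, -5.0, -4.7232]
Squared diffs: [71.0885, 7.0666, 0.0]
Distance = sqrt(78.1551) = 8.8405


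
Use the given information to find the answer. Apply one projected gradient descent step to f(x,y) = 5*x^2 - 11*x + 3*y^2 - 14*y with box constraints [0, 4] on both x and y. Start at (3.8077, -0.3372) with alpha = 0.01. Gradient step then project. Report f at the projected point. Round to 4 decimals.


Step 1: Compute gradient at (3.8077, -0.3372).
grad_x = 2*5*3.8077 - 11 = 27.077
grad_y = 2*3*-0.3372 - 14 = -16.0232
Step 2: Gradient step.
x_raw = 3.8077 - 0.01*27.077 = 3.5369
y_raw = -0.3372 - 0.01*-16.0232 = -0.177
Step 3: Project onto [0, 4].
x_proj = clip(3.5369) = 3.5369
y_proj = clip(-0.177) = 0.0
Step 4: Evaluate f.
f(3.5369, 0.0) = 23.6431


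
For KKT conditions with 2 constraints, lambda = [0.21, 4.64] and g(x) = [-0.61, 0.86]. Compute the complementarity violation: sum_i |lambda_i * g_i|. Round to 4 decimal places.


KKT complementary slackness check:
lambda_1 * g_1 = 0.21 * -0.61 = -0.1281
lambda_2 * g_2 = 4.64 * 0.86 = 3.9904
Total violation = 0.1281 + 3.9904 = 4.1185


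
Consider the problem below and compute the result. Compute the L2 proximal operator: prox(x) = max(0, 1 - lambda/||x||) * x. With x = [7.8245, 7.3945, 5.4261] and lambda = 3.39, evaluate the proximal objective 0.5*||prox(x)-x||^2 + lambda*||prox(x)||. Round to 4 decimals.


Step 1: Compute ||x||.
||x|| = 12.0559
Step 2: Compute scaling factor.
scale = max(0, 1 - 3.39/12.0559) = 0.7188
Step 3: prox(x) = [5.6243, 5.3152, 3.9003]
||prox(x)|| = 8.6659
Step 4: Proximal objective.
0.5*||prox-x||^2 = 5.7461
lambda*||prox|| = 29.3774
Total = 35.1233


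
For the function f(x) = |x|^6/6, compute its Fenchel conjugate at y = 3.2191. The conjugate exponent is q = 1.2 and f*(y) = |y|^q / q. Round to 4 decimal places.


The conjugate exponent q satisfies 1/p + 1/q = 1.
p = 6, so q = 6/(6 - 1) = 1.2
|y|^q = 3.2191^1.2 = 4.0671
f*(3.2191) = 4.0671 / 1.2 = 3.3892


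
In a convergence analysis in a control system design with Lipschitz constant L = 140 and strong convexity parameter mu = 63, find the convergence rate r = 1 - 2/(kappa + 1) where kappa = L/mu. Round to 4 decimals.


Step 1: Compute the condition number.
kappa = L/mu = 140/63 = 2.2222
Step 2: Compute the convergence rate.
r = 1 - 2/(kappa + 1) = 1 - 2*mu/(L + mu) = (L - mu)/(L + mu) = 77/203 = 0.3793


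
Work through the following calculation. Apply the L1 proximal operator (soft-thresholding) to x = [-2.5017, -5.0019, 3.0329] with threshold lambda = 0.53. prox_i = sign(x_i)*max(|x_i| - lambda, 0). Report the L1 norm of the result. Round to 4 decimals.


Soft-thresholding with lambda = 0.53:
prox(-2.5017) = sign(-2.5017)*max(|-2.5017| - 0.53, 0) = -1.9717
prox(-5.0019) = sign(-5.0019)*max(|-5.0019| - 0.53, 0) = -4.4719
prox(3.0329) = sign(3.0329)*max(|3.0329| - 0.53, 0) = 2.5029
prox(x) = [-1.9717, -4.4719, 2.5029]
||prox(x)||_1 = 1.9717 + 4.4719 + 2.5029 = 8.9465


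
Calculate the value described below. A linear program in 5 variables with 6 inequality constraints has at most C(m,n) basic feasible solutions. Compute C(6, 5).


Each vertex corresponds to some choice of n active constraints out of m, so the number of vertices is at most C(m, n) = m! / (n!(m-n)!).
m = 6, n = 5
Numerator: 6 * 5 * 4 * 3 * 2
Denominator: 5! = 120
C(6, 5) = 6


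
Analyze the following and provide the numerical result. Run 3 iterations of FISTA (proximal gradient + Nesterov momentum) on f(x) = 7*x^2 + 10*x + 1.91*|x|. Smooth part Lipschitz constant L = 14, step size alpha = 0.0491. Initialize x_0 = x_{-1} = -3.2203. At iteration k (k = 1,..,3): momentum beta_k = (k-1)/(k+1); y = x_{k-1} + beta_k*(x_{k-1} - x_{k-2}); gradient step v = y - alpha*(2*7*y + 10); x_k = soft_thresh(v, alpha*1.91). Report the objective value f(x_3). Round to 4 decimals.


FISTA on f(x) = 7*x^2 + 10*x + 1.91*|x|
L = 14, alpha = 0.0491
Iteration 1: beta = 0.0, y = -3.2203 + 0.0*(-3.2203 + 3.2203) = -3.2203
  grad(y) = -35.0842, v = y - alpha*grad = -1.4977
  prox(v) = soft_thresh(-1.4977, 0.0938) = -1.4039
Iteration 2: beta = 0.3333, y = -1.4039 + 0.3333*(-1.4039 + 3.2203) = -0.7984
  grad(y) = -1.1778, v = y - alpha*grad = -0.7406
  prox(v) = soft_thresh(-0.7406, 0.0938) = -0.6468
Iteration 3: beta = 0.5, y = -0.6468 + 0.5*(-0.6468 + 1.4039) = -0.2683
  grad(y) = 6.2443, v = y - alpha*grad = -0.5749
  prox(v) = soft_thresh(-0.5749, 0.0938) = -0.4811
f(x_3) = 7*(-0.4811)^2 + 10*(-0.4811) + 1.91*|-0.4811| = -2.2719
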